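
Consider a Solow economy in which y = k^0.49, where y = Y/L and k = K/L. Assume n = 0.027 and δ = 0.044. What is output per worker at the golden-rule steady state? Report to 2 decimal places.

y_gold ≈ 6.40

Capital per worker breaks even when investment replaces (n + δ)·k; here n + δ = 0.071.
At the golden rule the marginal product of capital equals n+δ: 0.49·k^(0.49−1) = 0.071. Solving, k_gold = (0.49/0.071)^(1/0.51) ≈ 44.1546.
Output: y_gold = k_gold^0.49 = 44.1546^0.49 ≈ 6.3979.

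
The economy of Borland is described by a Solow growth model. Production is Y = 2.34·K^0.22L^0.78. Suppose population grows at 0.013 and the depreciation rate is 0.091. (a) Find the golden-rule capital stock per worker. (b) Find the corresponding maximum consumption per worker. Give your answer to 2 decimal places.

(a) k_gold ≈ 7.77; (b) c_gold ≈ 2.87

Capital per worker breaks even when investment replaces (n + δ)·k; here n + δ = 0.104.
Golden rule sets MPK = n+δ: 0.22·2.34·k^(0.22−1) = 0.104, so k_gold = (0.22·2.34/0.104)^(1/0.78) ≈ 7.7718.
y_gold = 2.34·7.7718^0.22 ≈ 3.6739; c_gold = y_gold − 0.104·k_gold ≈ 2.8657.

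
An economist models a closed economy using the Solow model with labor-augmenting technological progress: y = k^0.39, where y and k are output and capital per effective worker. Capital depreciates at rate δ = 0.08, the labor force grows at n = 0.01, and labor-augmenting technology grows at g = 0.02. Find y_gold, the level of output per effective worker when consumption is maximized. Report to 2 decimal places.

y_gold ≈ 2.25

Break-even investment rate: n + g + δ = 0.01 + 0.02 + 0.08 = 0.11.
At the golden rule the marginal product of capital equals n+g+δ: 0.39·k^(0.39−1) = 0.11. Solving, k_gold = (0.39/0.11)^(1/0.61) ≈ 7.9635.
Output: y_gold = k_gold^0.39 = 7.9635^0.39 ≈ 2.2461.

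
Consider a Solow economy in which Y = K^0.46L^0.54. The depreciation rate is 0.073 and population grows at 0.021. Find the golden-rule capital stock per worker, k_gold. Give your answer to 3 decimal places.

k_gold ≈ 18.927

The effective depreciation rate is n + δ = 0.021 + 0.073 = 0.094.
Maximizing c = f(k) − (n+δ)·k gives f'(k) = n+δ, i.e. 0.46·k^(0.46−1) = 0.094, so k_gold = (0.46/0.094)^(1/0.54) ≈ 18.9275.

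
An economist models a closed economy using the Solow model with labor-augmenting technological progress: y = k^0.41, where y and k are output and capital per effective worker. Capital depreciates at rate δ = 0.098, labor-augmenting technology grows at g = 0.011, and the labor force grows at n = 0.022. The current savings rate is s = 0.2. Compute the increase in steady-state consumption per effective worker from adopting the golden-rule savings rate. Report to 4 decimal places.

Capital per effective worker breaks even when investment replaces (n + g + δ)·k; here n + g + δ = 0.131.
Current steady state (s = 0.2): k* = (0.2/0.131)^(1/0.59) ≈ 2.0486, y* = 2.0486^0.41 ≈ 1.3418, c* = (1−0.2)·1.3418 ≈ 1.0735.
At the golden rule the marginal product of capital equals n+g+δ: 0.41·k^(0.41−1) = 0.131. Solving, k_gold = (0.41/0.131)^(1/0.59) ≈ 6.9159.
y_gold = 6.9159^0.41 ≈ 2.2097, c_gold = y_gold − 0.131·k_gold ≈ 1.3037.
Gain: Δc = 1.3037 − 1.0735 ≈ 0.2303.

Δc ≈ 0.2303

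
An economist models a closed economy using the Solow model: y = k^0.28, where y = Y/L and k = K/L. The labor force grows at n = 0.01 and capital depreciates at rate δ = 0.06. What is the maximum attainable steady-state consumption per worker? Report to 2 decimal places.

Capital per worker breaks even when investment replaces (n + δ)·k; here n + δ = 0.07.
Golden rule sets MPK = n+δ: 0.28·k^(0.28−1) = 0.07, so k_gold = (0.28/0.07)^(1/0.72) ≈ 6.8580.
y_gold = 6.8580^0.28 ≈ 1.7145.
c_gold = y_gold − (n+δ)·k_gold = 1.7145 − 0.07·6.8580 ≈ 1.2344.

c_gold ≈ 1.23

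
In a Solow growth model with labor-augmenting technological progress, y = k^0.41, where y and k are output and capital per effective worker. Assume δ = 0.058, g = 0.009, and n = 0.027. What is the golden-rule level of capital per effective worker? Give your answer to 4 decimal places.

n + g + δ = 0.027 + 0.009 + 0.058 = 0.094.
Golden rule sets MPK = n+g+δ: 0.41·k^(0.41−1) = 0.094, so k_gold = (0.41/0.094)^(1/0.59) ≈ 12.1384.

k_gold ≈ 12.1384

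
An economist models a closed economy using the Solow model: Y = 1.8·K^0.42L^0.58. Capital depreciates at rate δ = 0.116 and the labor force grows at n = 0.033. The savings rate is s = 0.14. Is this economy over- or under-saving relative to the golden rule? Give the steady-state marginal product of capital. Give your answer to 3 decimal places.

under-saving; MPK ≈ 0.447

n + δ = 0.033 + 0.116 = 0.149.
Steady-state k*: s·A·k^0.42 = 0.149·k gives k* = (0.14·1.8/0.149)^(1/0.58) ≈ 2.4744.
MPK = 0.42·1.8·2.4744^(-0.58) ≈ 0.4470.
MPK > n+δ = 0.149, so the economy is dynamically efficient (under-saving).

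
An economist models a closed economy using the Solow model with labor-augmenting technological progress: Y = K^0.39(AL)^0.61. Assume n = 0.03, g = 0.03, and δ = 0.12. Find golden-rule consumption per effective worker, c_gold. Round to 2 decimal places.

c_gold ≈ 1.00

Break-even investment rate: n + g + δ = 0.03 + 0.03 + 0.12 = 0.18.
Maximizing c = f(k) − (n+g+δ)·k gives f'(k) = n+g+δ, i.e. 0.39·k^(0.39−1) = 0.18, so k_gold = (0.39/0.18)^(1/0.61) ≈ 3.5520.
y_gold = 3.5520^0.39 ≈ 1.6394.
c_gold = y_gold − (n+g+δ)·k_gold = 1.6394 − 0.18·3.5520 ≈ 1.0000.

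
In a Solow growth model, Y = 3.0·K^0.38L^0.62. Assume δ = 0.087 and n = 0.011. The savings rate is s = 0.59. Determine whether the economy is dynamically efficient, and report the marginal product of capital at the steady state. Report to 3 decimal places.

Capital per worker breaks even when investment replaces (n + δ)·k; here n + δ = 0.098.
Steady-state k*: s·A·k^0.38 = 0.098·k gives k* = (0.59·3.0/0.098)^(1/0.62) ≈ 106.4171.
MPK = 0.38·3.0·106.4171^(-0.62) ≈ 0.0631.
MPK < n+δ = 0.098, so the economy is dynamically inefficient (over-saving).

dynamically inefficient; MPK ≈ 0.063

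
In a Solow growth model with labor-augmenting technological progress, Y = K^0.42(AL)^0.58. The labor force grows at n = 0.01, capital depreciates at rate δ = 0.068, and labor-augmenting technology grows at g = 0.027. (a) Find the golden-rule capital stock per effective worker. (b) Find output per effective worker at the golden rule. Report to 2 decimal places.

n + g + δ = 0.01 + 0.027 + 0.068 = 0.105.
At the golden rule the marginal product of capital equals n+g+δ: 0.42·k^(0.42−1) = 0.105. Solving, k_gold = (0.42/0.105)^(1/0.58) ≈ 10.9153.
y_gold = 10.9153^0.42 ≈ 2.7288.

(a) k_gold ≈ 10.92; (b) y_gold ≈ 2.73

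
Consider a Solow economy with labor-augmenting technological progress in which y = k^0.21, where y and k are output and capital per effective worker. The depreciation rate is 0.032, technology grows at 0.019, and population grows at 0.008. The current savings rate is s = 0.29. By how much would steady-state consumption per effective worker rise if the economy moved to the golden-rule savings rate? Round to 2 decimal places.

Δc ≈ 0.02

Break-even investment rate: n + g + δ = 0.008 + 0.019 + 0.032 = 0.059.
Current steady state (s = 0.29): k* = (0.29/0.059)^(1/0.79) ≈ 7.5054, y* = 7.5054^0.21 ≈ 1.5270, c* = (1−0.29)·1.5270 ≈ 1.0841.
Golden rule sets MPK = n+g+δ: 0.21·k^(0.21−1) = 0.059, so k_gold = (0.21/0.059)^(1/0.79) ≈ 4.9881.
y_gold = 4.9881^0.21 ≈ 1.4014, c_gold = y_gold − 0.059·k_gold ≈ 1.1071.
Gain: Δc = 1.1071 − 1.0841 ≈ 0.0230.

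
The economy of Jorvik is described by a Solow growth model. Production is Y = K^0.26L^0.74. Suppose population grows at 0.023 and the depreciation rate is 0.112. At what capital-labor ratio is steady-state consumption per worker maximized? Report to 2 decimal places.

The effective depreciation rate is n + δ = 0.023 + 0.112 = 0.135.
At the golden rule the marginal product of capital equals n+δ: 0.26·k^(0.26−1) = 0.135. Solving, k_gold = (0.26/0.135)^(1/0.74) ≈ 2.4246.

k_gold ≈ 2.42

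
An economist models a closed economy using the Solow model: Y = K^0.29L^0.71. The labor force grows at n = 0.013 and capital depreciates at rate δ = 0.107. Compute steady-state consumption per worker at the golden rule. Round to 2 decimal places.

Break-even investment rate: n + δ = 0.013 + 0.107 = 0.12.
Setting f'(k) = n+δ gives 0.29·k^(0.29−1) = 0.12, hence k_gold = (0.29/0.12)^(1/0.71) ≈ 3.4653.
y_gold = 3.4653^0.29 ≈ 1.4339.
c_gold = y_gold − (n+δ)·k_gold = 1.4339 − 0.12·3.4653 ≈ 1.0181.

c_gold ≈ 1.02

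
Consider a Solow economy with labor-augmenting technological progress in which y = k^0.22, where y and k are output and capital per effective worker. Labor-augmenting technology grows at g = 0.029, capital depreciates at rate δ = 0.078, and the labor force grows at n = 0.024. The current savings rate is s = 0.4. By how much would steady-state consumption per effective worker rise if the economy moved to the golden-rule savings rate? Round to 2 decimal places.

Δc ≈ 0.08

Break-even investment rate: n + g + δ = 0.024 + 0.029 + 0.078 = 0.131.
Current steady state (s = 0.4): k* = (0.4/0.131)^(1/0.78) ≈ 4.1833, y* = 4.1833^0.22 ≈ 1.3700, c* = (1−0.4)·1.3700 ≈ 0.8220.
At the golden rule the marginal product of capital equals n+g+δ: 0.22·k^(0.22−1) = 0.131. Solving, k_gold = (0.22/0.131)^(1/0.78) ≈ 1.9438.
y_gold = 1.9438^0.22 ≈ 1.1575, c_gold = y_gold − 0.131·k_gold ≈ 0.9028.
Gain: Δc = 0.9028 − 0.8220 ≈ 0.0808.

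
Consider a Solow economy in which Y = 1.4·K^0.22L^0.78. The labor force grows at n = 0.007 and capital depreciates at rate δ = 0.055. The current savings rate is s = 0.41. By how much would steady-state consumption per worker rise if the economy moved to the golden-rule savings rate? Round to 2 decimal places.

Δc ≈ 0.17

The effective depreciation rate is n + δ = 0.007 + 0.055 = 0.062.
Current steady state (s = 0.41): k* = (0.41·1.4/0.062)^(1/0.78) ≈ 17.3432, y* = 1.4·17.3432^0.22 ≈ 2.6226, c* = (1−0.41)·2.6226 ≈ 1.5473.
Setting f'(k) = n+δ gives 0.22·1.4·k^(0.22−1) = 0.062, hence k_gold = (0.22·1.4/0.062)^(1/0.78) ≈ 7.8075.
y_gold = 1.4·7.8075^0.22 ≈ 2.2003, c_gold = y_gold − 0.062·k_gold ≈ 1.7162.
Gain: Δc = 1.7162 − 1.5473 ≈ 0.1689.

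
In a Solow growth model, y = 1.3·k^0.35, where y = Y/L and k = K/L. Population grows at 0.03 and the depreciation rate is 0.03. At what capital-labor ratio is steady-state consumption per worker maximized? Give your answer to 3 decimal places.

Break-even investment rate: n + δ = 0.03 + 0.03 = 0.06.
Maximizing c = f(k) − (n+δ)·k gives f'(k) = n+δ, i.e. 0.35·1.3·k^(0.35−1) = 0.06, so k_gold = (0.35·1.3/0.06)^(1/0.65) ≈ 22.5752.

k_gold ≈ 22.575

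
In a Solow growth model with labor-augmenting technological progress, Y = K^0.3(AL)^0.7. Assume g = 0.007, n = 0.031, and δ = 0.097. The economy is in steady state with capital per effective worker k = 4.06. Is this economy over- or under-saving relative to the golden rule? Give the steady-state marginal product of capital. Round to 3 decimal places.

n + g + δ = 0.031 + 0.007 + 0.097 = 0.135.
MPK = 0.3·k^(0.3−1) = 0.3·4.06^(-0.7) ≈ 0.1125.
MPK < 0.135, so the economy is dynamically inefficient (over-saving).

over-saving; MPK ≈ 0.113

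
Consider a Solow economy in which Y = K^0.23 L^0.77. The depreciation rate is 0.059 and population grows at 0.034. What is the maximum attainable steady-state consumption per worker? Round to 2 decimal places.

c_gold ≈ 1.01

n + δ = 0.034 + 0.059 = 0.093.
Maximizing c = f(k) − (n+δ)·k gives f'(k) = n+δ, i.e. 0.23·k^(0.23−1) = 0.093, so k_gold = (0.23/0.093)^(1/0.77) ≈ 3.2412.
y_gold = 3.2412^0.23 ≈ 1.3106.
c_gold = y_gold − (n+δ)·k_gold = 1.3106 − 0.093·3.2412 ≈ 1.0091.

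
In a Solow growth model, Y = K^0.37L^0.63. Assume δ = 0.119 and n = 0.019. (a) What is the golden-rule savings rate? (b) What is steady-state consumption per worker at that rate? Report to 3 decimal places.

n + δ = 0.019 + 0.119 = 0.138.
For Cobb-Douglas, s_gold equals capital's share: s_gold = 0.37.
Golden rule sets MPK = n+δ: 0.37·k^(0.37−1) = 0.138, so k_gold = (0.37/0.138)^(1/0.63) ≈ 4.7849.
y_gold = 4.7849^0.37 ≈ 1.7847; c_gold = (1−0.37)·y_gold ≈ 1.1243.

(a) s_gold = 0.370; (b) c_gold ≈ 1.124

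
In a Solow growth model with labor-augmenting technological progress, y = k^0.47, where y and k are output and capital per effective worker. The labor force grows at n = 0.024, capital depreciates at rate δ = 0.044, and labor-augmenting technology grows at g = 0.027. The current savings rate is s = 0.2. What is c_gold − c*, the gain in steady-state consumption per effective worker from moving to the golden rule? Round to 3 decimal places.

Δc ≈ 0.640

Break-even investment rate: n + g + δ = 0.024 + 0.027 + 0.044 = 0.095.
Current steady state (s = 0.2): k* = (0.2/0.095)^(1/0.53) ≈ 4.0739, y* = 4.0739^0.47 ≈ 1.9351, c* = (1−0.2)·1.9351 ≈ 1.5481.
Golden rule sets MPK = n+g+δ: 0.47·k^(0.47−1) = 0.095, so k_gold = (0.47/0.095)^(1/0.53) ≈ 20.4240.
y_gold = 20.4240^0.47 ≈ 4.1282, c_gold = y_gold − 0.095·k_gold ≈ 2.1880.
Gain: Δc = 2.1880 − 1.5481 ≈ 0.6399.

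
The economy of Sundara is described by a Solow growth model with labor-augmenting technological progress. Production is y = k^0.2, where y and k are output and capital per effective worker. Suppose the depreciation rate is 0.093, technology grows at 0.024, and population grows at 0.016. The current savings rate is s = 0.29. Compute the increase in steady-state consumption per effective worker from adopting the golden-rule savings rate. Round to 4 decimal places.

Δc ≈ 0.0231

Capital per effective worker breaks even when investment replaces (n + g + δ)·k; here n + g + δ = 0.133.
Current steady state (s = 0.29): k* = (0.29/0.133)^(1/0.8) ≈ 2.6496, y* = 2.6496^0.2 ≈ 1.2152, c* = (1−0.29)·1.2152 ≈ 0.8628.
Golden rule sets MPK = n+g+δ: 0.2·k^(0.2−1) = 0.133, so k_gold = (0.2/0.133)^(1/0.8) ≈ 1.6652.
y_gold = 1.6652^0.2 ≈ 1.1074, c_gold = y_gold − 0.133·k_gold ≈ 0.8859.
Gain: Δc = 0.8859 − 0.8628 ≈ 0.0231.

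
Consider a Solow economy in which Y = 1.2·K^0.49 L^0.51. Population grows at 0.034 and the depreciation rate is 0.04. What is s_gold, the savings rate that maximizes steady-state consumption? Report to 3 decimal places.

s_gold = 0.490

Capital per worker breaks even when investment replaces (n + δ)·k; here n + δ = 0.074.
At the golden rule MPK = n+δ, and in any Cobb-Douglas steady state s = (n+δ)·k/y = MPK·k/y = capital's share 0.49.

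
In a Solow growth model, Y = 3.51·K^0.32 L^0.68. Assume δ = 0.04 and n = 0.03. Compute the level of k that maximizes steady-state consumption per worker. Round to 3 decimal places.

k_gold ≈ 59.236

n + δ = 0.03 + 0.04 = 0.07.
Golden rule sets MPK = n+δ: 0.32·3.51·k^(0.32−1) = 0.07, so k_gold = (0.32·3.51/0.07)^(1/0.68) ≈ 59.2362.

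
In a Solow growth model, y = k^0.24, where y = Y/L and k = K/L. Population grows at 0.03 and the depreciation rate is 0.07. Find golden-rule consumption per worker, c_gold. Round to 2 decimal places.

c_gold ≈ 1.00

Capital per worker breaks even when investment replaces (n + δ)·k; here n + δ = 0.1.
Maximizing c = f(k) − (n+δ)·k gives f'(k) = n+δ, i.e. 0.24·k^(0.24−1) = 0.1, so k_gold = (0.24/0.1)^(1/0.76) ≈ 3.1643.
y_gold = 3.1643^0.24 ≈ 1.3185.
c_gold = y_gold − (n+δ)·k_gold = 1.3185 − 0.1·3.1643 ≈ 1.0020.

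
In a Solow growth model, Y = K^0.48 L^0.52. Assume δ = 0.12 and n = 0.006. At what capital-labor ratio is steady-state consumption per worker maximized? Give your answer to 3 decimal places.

n + δ = 0.006 + 0.12 = 0.126.
Golden rule sets MPK = n+δ: 0.48·k^(0.48−1) = 0.126, so k_gold = (0.48/0.126)^(1/0.52) ≈ 13.0936.

k_gold ≈ 13.094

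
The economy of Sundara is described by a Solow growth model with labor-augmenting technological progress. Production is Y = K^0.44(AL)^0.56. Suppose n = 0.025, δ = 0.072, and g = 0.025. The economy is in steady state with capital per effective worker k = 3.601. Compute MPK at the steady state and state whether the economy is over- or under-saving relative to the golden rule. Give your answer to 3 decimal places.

n + g + δ = 0.025 + 0.025 + 0.072 = 0.122.
MPK = 0.44·k^(0.44−1) = 0.44·3.601^(-0.56) ≈ 0.2147.
MPK > 0.122, so the economy is dynamically efficient (under-saving).

under-saving; MPK ≈ 0.215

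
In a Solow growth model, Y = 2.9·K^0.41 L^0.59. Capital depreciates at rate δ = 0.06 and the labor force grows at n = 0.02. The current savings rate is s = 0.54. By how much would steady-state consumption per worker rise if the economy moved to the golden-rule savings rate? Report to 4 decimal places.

Break-even investment rate: n + δ = 0.02 + 0.06 = 0.08.
Current steady state (s = 0.54): k* = (0.54·2.9/0.08)^(1/0.59) ≈ 154.6411, y* = 2.9·154.6411^0.41 ≈ 22.9098, c* = (1−0.54)·22.9098 ≈ 10.5385.
At the golden rule the marginal product of capital equals n+δ: 0.41·2.9·k^(0.41−1) = 0.08. Solving, k_gold = (0.41·2.9/0.08)^(1/0.59) ≈ 96.9608.
y_gold = 2.9·96.9608^0.41 ≈ 18.9192, c_gold = y_gold − 0.08·k_gold ≈ 11.1623.
Gain: Δc = 11.1623 − 10.5385 ≈ 0.6238.

Δc ≈ 0.6238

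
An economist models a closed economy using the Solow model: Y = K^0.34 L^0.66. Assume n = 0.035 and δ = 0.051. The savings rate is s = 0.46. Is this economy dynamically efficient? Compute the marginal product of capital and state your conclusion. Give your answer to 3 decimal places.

dynamically inefficient; MPK ≈ 0.064

Break-even investment rate: n + δ = 0.035 + 0.051 = 0.086.
Steady-state k*: s·k^0.34 = 0.086·k gives k* = (0.46/0.086)^(1/0.66) ≈ 12.6889.
MPK = 0.34·12.6889^(-0.66) ≈ 0.0636.
MPK < n+δ = 0.086, so the economy is dynamically inefficient (over-saving).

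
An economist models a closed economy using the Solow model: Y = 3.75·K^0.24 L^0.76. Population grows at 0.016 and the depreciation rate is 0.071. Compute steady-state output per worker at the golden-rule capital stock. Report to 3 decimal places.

y_gold ≈ 7.843

The effective depreciation rate is n + δ = 0.016 + 0.071 = 0.087.
Setting f'(k) = n+δ gives 0.24·3.75·k^(0.24−1) = 0.087, hence k_gold = (0.24·3.75/0.087)^(1/0.76) ≈ 21.6353.
Output: y_gold = 3.75·k_gold^0.24 = 3.75·21.6353^0.24 ≈ 7.8428.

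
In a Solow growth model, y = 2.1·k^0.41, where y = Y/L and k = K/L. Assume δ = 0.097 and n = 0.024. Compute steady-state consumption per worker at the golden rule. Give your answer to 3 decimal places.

c_gold ≈ 4.845

Capital per worker breaks even when investment replaces (n + δ)·k; here n + δ = 0.121.
Maximizing c = f(k) − (n+δ)·k gives f'(k) = n+δ, i.e. 0.41·2.1·k^(0.41−1) = 0.121, so k_gold = (0.41·2.1/0.121)^(1/0.59) ≈ 27.8251.
y_gold = 2.1·27.8251^0.41 ≈ 8.2118.
c_gold = y_gold − (n+δ)·k_gold = 8.2118 − 0.121·27.8251 ≈ 4.8450.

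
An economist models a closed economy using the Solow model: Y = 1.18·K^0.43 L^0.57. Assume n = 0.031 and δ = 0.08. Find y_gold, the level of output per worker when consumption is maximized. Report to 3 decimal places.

Break-even investment rate: n + δ = 0.031 + 0.08 = 0.111.
At the golden rule the marginal product of capital equals n+δ: 0.43·1.18·k^(0.43−1) = 0.111. Solving, k_gold = (0.43·1.18/0.111)^(1/0.57) ≈ 14.3861.
Output: y_gold = 1.18·k_gold^0.43 = 1.18·14.3861^0.43 ≈ 3.7136.

y_gold ≈ 3.714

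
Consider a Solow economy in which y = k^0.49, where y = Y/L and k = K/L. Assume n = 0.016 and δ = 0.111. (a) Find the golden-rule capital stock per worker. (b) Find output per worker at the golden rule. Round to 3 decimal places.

(a) k_gold ≈ 14.119; (b) y_gold ≈ 3.659

The effective depreciation rate is n + δ = 0.016 + 0.111 = 0.127.
Golden rule sets MPK = n+δ: 0.49·k^(0.49−1) = 0.127, so k_gold = (0.49/0.127)^(1/0.51) ≈ 14.1185.
y_gold = 14.1185^0.49 ≈ 3.6593.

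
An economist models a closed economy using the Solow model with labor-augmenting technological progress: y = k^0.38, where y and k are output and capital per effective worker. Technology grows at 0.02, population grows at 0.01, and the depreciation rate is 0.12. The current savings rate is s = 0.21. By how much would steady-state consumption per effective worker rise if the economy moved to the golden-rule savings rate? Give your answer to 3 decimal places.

Capital per effective worker breaks even when investment replaces (n + g + δ)·k; here n + g + δ = 0.15.
Current steady state (s = 0.21): k* = (0.21/0.15)^(1/0.62) ≈ 1.7206, y* = 1.7206^0.38 ≈ 1.2290, c* = (1−0.21)·1.2290 ≈ 0.9709.
Golden rule sets MPK = n+g+δ: 0.38·k^(0.38−1) = 0.15, so k_gold = (0.38/0.15)^(1/0.62) ≈ 4.4783.
y_gold = 4.4783^0.38 ≈ 1.7678, c_gold = y_gold − 0.15·k_gold ≈ 1.0960.
Gain: Δc = 1.0960 − 0.9709 ≈ 0.1251.

Δc ≈ 0.125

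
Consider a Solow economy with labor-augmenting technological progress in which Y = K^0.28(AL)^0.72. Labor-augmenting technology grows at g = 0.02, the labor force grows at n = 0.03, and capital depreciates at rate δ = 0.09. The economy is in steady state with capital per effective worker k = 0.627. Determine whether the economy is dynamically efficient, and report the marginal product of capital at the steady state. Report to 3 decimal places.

n + g + δ = 0.03 + 0.02 + 0.09 = 0.14.
MPK = 0.28·k^(0.28−1) = 0.28·0.627^(-0.72) ≈ 0.3919.
MPK > 0.14, so the economy is dynamically efficient (under-saving).

dynamically efficient; MPK ≈ 0.392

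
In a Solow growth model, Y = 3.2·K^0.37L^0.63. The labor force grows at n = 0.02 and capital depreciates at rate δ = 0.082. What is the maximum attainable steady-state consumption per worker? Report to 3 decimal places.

c_gold ≈ 8.508

Capital per worker breaks even when investment replaces (n + δ)·k; here n + δ = 0.102.
At the golden rule the marginal product of capital equals n+δ: 0.37·3.2·k^(0.37−1) = 0.102. Solving, k_gold = (0.37·3.2/0.102)^(1/0.63) ≈ 48.9871.
y_gold = 3.2·48.9871^0.37 ≈ 13.5046.
c_gold = y_gold − (n+δ)·k_gold = 13.5046 − 0.102·48.9871 ≈ 8.5079.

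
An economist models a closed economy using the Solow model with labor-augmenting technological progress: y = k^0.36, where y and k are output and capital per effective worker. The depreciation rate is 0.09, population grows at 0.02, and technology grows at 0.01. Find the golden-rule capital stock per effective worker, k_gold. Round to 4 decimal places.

k_gold ≈ 5.5655

Break-even investment rate: n + g + δ = 0.02 + 0.01 + 0.09 = 0.12.
At the golden rule the marginal product of capital equals n+g+δ: 0.36·k^(0.36−1) = 0.12. Solving, k_gold = (0.36/0.12)^(1/0.64) ≈ 5.5655.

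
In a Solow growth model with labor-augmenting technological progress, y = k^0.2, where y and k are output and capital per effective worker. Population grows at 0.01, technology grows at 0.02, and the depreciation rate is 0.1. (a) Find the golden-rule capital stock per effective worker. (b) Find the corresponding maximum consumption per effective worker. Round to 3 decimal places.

(a) k_gold ≈ 1.713; (b) c_gold ≈ 0.891

n + g + δ = 0.01 + 0.02 + 0.1 = 0.13.
Maximizing c = f(k) − (n+g+δ)·k gives f'(k) = n+g+δ, i.e. 0.2·k^(0.2−1) = 0.13, so k_gold = (0.2/0.13)^(1/0.8) ≈ 1.7134.
y_gold = 1.7134^0.2 ≈ 1.1137; c_gold = y_gold − 0.13·k_gold ≈ 0.8910.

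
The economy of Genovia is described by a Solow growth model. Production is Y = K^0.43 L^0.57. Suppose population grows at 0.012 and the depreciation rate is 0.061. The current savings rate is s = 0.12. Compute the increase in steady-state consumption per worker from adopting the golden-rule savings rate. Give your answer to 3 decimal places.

Δc ≈ 0.892

Capital per worker breaks even when investment replaces (n + δ)·k; here n + δ = 0.073.
Current steady state (s = 0.12): k* = (0.12/0.073)^(1/0.57) ≈ 2.3917, y* = 2.3917^0.43 ≈ 1.4549, c* = (1−0.12)·1.4549 ≈ 1.2803.
Setting f'(k) = n+δ gives 0.43·k^(0.43−1) = 0.073, hence k_gold = (0.43/0.073)^(1/0.57) ≈ 22.4457.
y_gold = 22.4457^0.43 ≈ 3.8105, c_gold = y_gold − 0.073·k_gold ≈ 2.1720.
Gain: Δc = 2.1720 − 1.2803 ≈ 0.8917.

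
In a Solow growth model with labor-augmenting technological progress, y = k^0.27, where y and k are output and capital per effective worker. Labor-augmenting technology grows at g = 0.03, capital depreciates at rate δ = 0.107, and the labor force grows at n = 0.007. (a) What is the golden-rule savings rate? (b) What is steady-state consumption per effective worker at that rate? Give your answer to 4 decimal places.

Capital per effective worker breaks even when investment replaces (n + g + δ)·k; here n + g + δ = 0.144.
For Cobb-Douglas, s_gold equals capital's share: s_gold = 0.27.
Maximizing c = f(k) − (n+g+δ)·k gives f'(k) = n+g+δ, i.e. 0.27·k^(0.27−1) = 0.144, so k_gold = (0.27/0.144)^(1/0.73) ≈ 2.3658.
y_gold = 2.3658^0.27 ≈ 1.2617; c_gold = (1−0.27)·y_gold ≈ 0.9211.

(a) s_gold = 0.2700; (b) c_gold ≈ 0.9211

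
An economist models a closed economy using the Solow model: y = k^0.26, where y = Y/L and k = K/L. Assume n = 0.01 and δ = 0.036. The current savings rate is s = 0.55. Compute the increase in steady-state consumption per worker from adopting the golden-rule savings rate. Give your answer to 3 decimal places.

The effective depreciation rate is n + δ = 0.01 + 0.036 = 0.046.
Current steady state (s = 0.55): k* = (0.55/0.046)^(1/0.74) ≈ 28.5906, y* = 28.5906^0.26 ≈ 2.3912, c* = (1−0.55)·2.3912 ≈ 1.0760.
Maximizing c = f(k) − (n+δ)·k gives f'(k) = n+δ, i.e. 0.26·k^(0.26−1) = 0.046, so k_gold = (0.26/0.046)^(1/0.74) ≈ 10.3874.
y_gold = 10.3874^0.26 ≈ 1.8378, c_gold = y_gold − 0.046·k_gold ≈ 1.3600.
Gain: Δc = 1.3600 − 1.0760 ≈ 0.2839.

Δc ≈ 0.284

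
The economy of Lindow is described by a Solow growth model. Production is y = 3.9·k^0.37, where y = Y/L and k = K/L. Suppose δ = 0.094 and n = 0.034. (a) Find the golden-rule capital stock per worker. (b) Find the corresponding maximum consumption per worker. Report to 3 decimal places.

The effective depreciation rate is n + δ = 0.034 + 0.094 = 0.128.
Maximizing c = f(k) − (n+δ)·k gives f'(k) = n+δ, i.e. 0.37·3.9·k^(0.37−1) = 0.128, so k_gold = (0.37·3.9/0.128)^(1/0.63) ≈ 46.7661.
y_gold = 3.9·46.7661^0.37 ≈ 16.1785; c_gold = y_gold − 0.128·k_gold ≈ 10.1925.

(a) k_gold ≈ 46.766; (b) c_gold ≈ 10.192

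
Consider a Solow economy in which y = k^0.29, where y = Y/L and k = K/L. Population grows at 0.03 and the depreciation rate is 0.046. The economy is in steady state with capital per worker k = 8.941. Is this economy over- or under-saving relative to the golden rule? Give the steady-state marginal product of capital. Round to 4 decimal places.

Capital per worker breaks even when investment replaces (n + δ)·k; here n + δ = 0.076.
MPK = 0.29·k^(0.29−1) = 0.29·8.941^(-0.71) ≈ 0.0612.
MPK < 0.076, so the economy is dynamically inefficient (over-saving).

over-saving; MPK ≈ 0.0612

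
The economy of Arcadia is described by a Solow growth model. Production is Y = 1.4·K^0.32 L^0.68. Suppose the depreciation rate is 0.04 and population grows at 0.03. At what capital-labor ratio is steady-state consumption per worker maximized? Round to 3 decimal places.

k_gold ≈ 15.331

Capital per worker breaks even when investment replaces (n + δ)·k; here n + δ = 0.07.
Golden rule sets MPK = n+δ: 0.32·1.4·k^(0.32−1) = 0.07, so k_gold = (0.32·1.4/0.07)^(1/0.68) ≈ 15.3306.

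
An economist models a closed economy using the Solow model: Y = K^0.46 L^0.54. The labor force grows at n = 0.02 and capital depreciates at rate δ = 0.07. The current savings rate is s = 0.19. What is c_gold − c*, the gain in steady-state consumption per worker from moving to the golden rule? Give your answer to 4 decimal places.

Capital per worker breaks even when investment replaces (n + δ)·k; here n + δ = 0.09.
Current steady state (s = 0.19): k* = (0.19/0.09)^(1/0.54) ≈ 3.9898, y* = 3.9898^0.46 ≈ 1.8899, c* = (1−0.19)·1.8899 ≈ 1.5308.
Setting f'(k) = n+δ gives 0.46·k^(0.46−1) = 0.09, hence k_gold = (0.46/0.09)^(1/0.54) ≈ 20.5147.
y_gold = 20.5147^0.46 ≈ 4.0137, c_gold = y_gold − 0.09·k_gold ≈ 2.1674.
Gain: Δc = 2.1674 − 1.5308 ≈ 0.6366.

Δc ≈ 0.6366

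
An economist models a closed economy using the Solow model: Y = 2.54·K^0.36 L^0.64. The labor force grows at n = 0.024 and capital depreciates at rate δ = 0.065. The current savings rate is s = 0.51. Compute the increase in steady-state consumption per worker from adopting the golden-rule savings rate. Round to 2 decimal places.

Capital per worker breaks even when investment replaces (n + δ)·k; here n + δ = 0.089.
Current steady state (s = 0.51): k* = (0.51·2.54/0.089)^(1/0.64) ≈ 65.6461, y* = 2.54·65.6461^0.36 ≈ 11.4559, c* = (1−0.51)·11.4559 ≈ 5.6134.
At the golden rule the marginal product of capital equals n+δ: 0.36·2.54·k^(0.36−1) = 0.089. Solving, k_gold = (0.36·2.54/0.089)^(1/0.64) ≈ 38.0937.
y_gold = 2.54·38.0937^0.36 ≈ 9.4176, c_gold = y_gold − 0.089·k_gold ≈ 6.0273.
Gain: Δc = 6.0273 − 5.6134 ≈ 0.4139.

Δc ≈ 0.41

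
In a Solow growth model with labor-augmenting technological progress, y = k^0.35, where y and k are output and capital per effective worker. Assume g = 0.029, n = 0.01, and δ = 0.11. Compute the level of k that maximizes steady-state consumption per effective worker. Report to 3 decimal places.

k_gold ≈ 3.720

n + g + δ = 0.01 + 0.029 + 0.11 = 0.149.
Golden rule sets MPK = n+g+δ: 0.35·k^(0.35−1) = 0.149, so k_gold = (0.35/0.149)^(1/0.65) ≈ 3.7204.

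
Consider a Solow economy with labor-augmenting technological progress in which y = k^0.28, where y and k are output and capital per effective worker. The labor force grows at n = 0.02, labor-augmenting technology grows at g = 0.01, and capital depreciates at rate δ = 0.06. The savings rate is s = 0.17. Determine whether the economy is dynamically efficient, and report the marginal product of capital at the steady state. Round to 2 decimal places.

dynamically efficient; MPK ≈ 0.15

The effective depreciation rate is n + g + δ = 0.02 + 0.01 + 0.06 = 0.09.
Steady-state k*: s·k^0.28 = 0.09·k gives k* = (0.17/0.09)^(1/0.72) ≈ 2.4189.
MPK = 0.28·2.4189^(-0.72) ≈ 0.1482.
MPK > n+g+δ = 0.09, so the economy is dynamically efficient (under-saving).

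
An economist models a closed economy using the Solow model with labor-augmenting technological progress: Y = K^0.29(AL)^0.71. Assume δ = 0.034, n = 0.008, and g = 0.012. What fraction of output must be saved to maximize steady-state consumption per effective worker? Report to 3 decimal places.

s_gold = 0.290

n + g + δ = 0.008 + 0.012 + 0.034 = 0.054.
At the golden rule MPK = n+g+δ, and in any Cobb-Douglas steady state s = (n+g+δ)·k/y = MPK·k/y = capital's share 0.29.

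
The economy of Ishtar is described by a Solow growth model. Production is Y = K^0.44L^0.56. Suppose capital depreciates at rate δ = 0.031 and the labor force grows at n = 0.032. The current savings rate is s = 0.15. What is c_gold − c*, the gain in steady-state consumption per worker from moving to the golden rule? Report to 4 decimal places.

Δc ≈ 0.8983

Capital per worker breaks even when investment replaces (n + δ)·k; here n + δ = 0.063.
Current steady state (s = 0.15): k* = (0.15/0.063)^(1/0.56) ≈ 4.7073, y* = 4.7073^0.44 ≈ 1.9771, c* = (1−0.15)·1.9771 ≈ 1.6805.
At the golden rule the marginal product of capital equals n+δ: 0.44·k^(0.44−1) = 0.063. Solving, k_gold = (0.44/0.063)^(1/0.56) ≈ 32.1620.
y_gold = 32.1620^0.44 ≈ 4.6050, c_gold = y_gold − 0.063·k_gold ≈ 2.5788.
Gain: Δc = 2.5788 − 1.6805 ≈ 0.8983.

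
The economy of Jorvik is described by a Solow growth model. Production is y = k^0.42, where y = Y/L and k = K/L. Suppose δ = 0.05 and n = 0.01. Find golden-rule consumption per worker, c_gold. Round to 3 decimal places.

Capital per worker breaks even when investment replaces (n + δ)·k; here n + δ = 0.06.
Golden rule sets MPK = n+δ: 0.42·k^(0.42−1) = 0.06, so k_gold = (0.42/0.06)^(1/0.58) ≈ 28.6461.
y_gold = 28.6461^0.42 ≈ 4.0923.
c_gold = y_gold − (n+δ)·k_gold = 4.0923 − 0.06·28.6461 ≈ 2.3735.

c_gold ≈ 2.374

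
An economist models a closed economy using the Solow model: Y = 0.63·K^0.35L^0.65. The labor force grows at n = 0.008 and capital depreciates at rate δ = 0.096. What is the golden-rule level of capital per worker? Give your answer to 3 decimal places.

k_gold ≈ 3.178

Capital per worker breaks even when investment replaces (n + δ)·k; here n + δ = 0.104.
Maximizing c = f(k) − (n+δ)·k gives f'(k) = n+δ, i.e. 0.35·0.63·k^(0.35−1) = 0.104, so k_gold = (0.35·0.63/0.104)^(1/0.65) ≈ 3.1777.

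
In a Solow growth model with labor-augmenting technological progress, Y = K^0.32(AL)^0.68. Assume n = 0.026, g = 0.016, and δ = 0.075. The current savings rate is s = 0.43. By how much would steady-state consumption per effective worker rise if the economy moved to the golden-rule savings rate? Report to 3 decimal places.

Δc ≈ 0.040

The effective depreciation rate is n + g + δ = 0.026 + 0.016 + 0.075 = 0.117.
Current steady state (s = 0.43): k* = (0.43/0.117)^(1/0.68) ≈ 6.7811, y* = 6.7811^0.32 ≈ 1.8451, c* = (1−0.43)·1.8451 ≈ 1.0517.
Golden rule sets MPK = n+g+δ: 0.32·k^(0.32−1) = 0.117, so k_gold = (0.32/0.117)^(1/0.68) ≈ 4.3913.
y_gold = 4.3913^0.32 ≈ 1.6056, c_gold = y_gold − 0.117·k_gold ≈ 1.0918.
Gain: Δc = 1.0918 − 1.0517 ≈ 0.0401.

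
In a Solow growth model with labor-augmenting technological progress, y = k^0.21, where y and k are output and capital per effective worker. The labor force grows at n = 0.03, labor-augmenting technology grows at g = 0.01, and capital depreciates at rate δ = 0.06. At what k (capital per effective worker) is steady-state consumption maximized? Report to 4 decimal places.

Break-even investment rate: n + g + δ = 0.03 + 0.01 + 0.06 = 0.1.
Maximizing c = f(k) − (n+g+δ)·k gives f'(k) = n+g+δ, i.e. 0.21·k^(0.21−1) = 0.1, so k_gold = (0.21/0.1)^(1/0.79) ≈ 2.5578.

k_gold ≈ 2.5578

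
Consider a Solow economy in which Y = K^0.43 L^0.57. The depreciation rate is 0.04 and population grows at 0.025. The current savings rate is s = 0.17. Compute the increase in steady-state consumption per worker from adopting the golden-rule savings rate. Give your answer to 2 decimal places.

Δc ≈ 0.66

Break-even investment rate: n + δ = 0.025 + 0.04 = 0.065.
Current steady state (s = 0.17): k* = (0.17/0.065)^(1/0.57) ≈ 5.4016, y* = 5.4016^0.43 ≈ 2.0653, c* = (1−0.17)·2.0653 ≈ 1.7142.
Maximizing c = f(k) − (n+δ)·k gives f'(k) = n+δ, i.e. 0.43·k^(0.43−1) = 0.065, so k_gold = (0.43/0.065)^(1/0.57) ≈ 27.5151.
y_gold = 27.5151^0.43 ≈ 4.1593, c_gold = y_gold − 0.065·k_gold ≈ 2.3708.
Gain: Δc = 2.3708 − 1.7142 ≈ 0.6566.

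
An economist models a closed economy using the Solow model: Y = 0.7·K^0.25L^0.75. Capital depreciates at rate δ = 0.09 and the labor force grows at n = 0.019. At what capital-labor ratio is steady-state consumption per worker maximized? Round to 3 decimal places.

k_gold ≈ 1.880

Capital per worker breaks even when investment replaces (n + δ)·k; here n + δ = 0.109.
Setting f'(k) = n+δ gives 0.25·0.7·k^(0.25−1) = 0.109, hence k_gold = (0.25·0.7/0.109)^(1/0.75) ≈ 1.8800.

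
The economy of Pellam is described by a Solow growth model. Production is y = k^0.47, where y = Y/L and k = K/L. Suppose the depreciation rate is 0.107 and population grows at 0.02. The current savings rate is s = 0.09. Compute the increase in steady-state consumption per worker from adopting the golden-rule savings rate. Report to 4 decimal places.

Break-even investment rate: n + δ = 0.02 + 0.107 = 0.127.
Current steady state (s = 0.09): k* = (0.09/0.127)^(1/0.53) ≈ 0.5222, y* = 0.5222^0.47 ≈ 0.7368, c* = (1−0.09)·0.7368 ≈ 0.6705.
At the golden rule the marginal product of capital equals n+δ: 0.47·k^(0.47−1) = 0.127. Solving, k_gold = (0.47/0.127)^(1/0.53) ≈ 11.8101.
y_gold = 11.8101^0.47 ≈ 3.1912, c_gold = y_gold − 0.127·k_gold ≈ 1.6914.
Gain: Δc = 1.6914 − 0.6705 ≈ 1.0208.

Δc ≈ 1.0208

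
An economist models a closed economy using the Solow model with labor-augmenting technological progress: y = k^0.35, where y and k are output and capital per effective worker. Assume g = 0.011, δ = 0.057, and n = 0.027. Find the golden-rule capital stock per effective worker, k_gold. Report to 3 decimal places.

The effective depreciation rate is n + g + δ = 0.027 + 0.011 + 0.057 = 0.095.
Maximizing c = f(k) − (n+g+δ)·k gives f'(k) = n+g+δ, i.e. 0.35·k^(0.35−1) = 0.095, so k_gold = (0.35/0.095)^(1/0.65) ≈ 7.4353.

k_gold ≈ 7.435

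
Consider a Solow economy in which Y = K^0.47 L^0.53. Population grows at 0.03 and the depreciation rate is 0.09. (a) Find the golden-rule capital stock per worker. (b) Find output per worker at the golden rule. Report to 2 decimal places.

Break-even investment rate: n + δ = 0.03 + 0.09 = 0.12.
Golden rule sets MPK = n+δ: 0.47·k^(0.47−1) = 0.12, so k_gold = (0.47/0.12)^(1/0.53) ≈ 13.1435.
y_gold = 13.1435^0.47 ≈ 3.3558.

(a) k_gold ≈ 13.14; (b) y_gold ≈ 3.36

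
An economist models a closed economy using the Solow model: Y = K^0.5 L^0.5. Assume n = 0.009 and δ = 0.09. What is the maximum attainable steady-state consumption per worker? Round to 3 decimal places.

c_gold ≈ 2.525

The effective depreciation rate is n + δ = 0.009 + 0.09 = 0.099.
At the golden rule the marginal product of capital equals n+δ: 0.5·k^(0.5−1) = 0.099. Solving, k_gold = (0.5/0.099)^(1/0.5) ≈ 25.5076.
y_gold = 25.5076^0.5 ≈ 5.0505.
c_gold = y_gold − (n+δ)·k_gold = 5.0505 − 0.099·25.5076 ≈ 2.5253.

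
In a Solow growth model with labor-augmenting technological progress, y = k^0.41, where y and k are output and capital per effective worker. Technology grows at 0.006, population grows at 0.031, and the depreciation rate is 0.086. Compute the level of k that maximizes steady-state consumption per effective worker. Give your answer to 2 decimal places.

k_gold ≈ 7.70

The effective depreciation rate is n + g + δ = 0.031 + 0.006 + 0.086 = 0.123.
Setting f'(k) = n+g+δ gives 0.41·k^(0.41−1) = 0.123, hence k_gold = (0.41/0.123)^(1/0.59) ≈ 7.6955.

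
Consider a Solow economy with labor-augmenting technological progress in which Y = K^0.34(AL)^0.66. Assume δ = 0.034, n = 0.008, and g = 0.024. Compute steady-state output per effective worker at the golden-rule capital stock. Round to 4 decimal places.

y_gold ≈ 2.3268

The effective depreciation rate is n + g + δ = 0.008 + 0.024 + 0.034 = 0.066.
Golden rule sets MPK = n+g+δ: 0.34·k^(0.34−1) = 0.066, so k_gold = (0.34/0.066)^(1/0.66) ≈ 11.9864.
Output: y_gold = k_gold^0.34 = 11.9864^0.34 ≈ 2.3268.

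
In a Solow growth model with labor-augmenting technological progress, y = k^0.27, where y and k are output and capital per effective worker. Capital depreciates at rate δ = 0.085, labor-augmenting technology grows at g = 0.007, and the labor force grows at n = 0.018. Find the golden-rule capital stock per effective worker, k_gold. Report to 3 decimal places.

The effective depreciation rate is n + g + δ = 0.018 + 0.007 + 0.085 = 0.11.
At the golden rule the marginal product of capital equals n+g+δ: 0.27·k^(0.27−1) = 0.11. Solving, k_gold = (0.27/0.11)^(1/0.73) ≈ 3.4214.

k_gold ≈ 3.421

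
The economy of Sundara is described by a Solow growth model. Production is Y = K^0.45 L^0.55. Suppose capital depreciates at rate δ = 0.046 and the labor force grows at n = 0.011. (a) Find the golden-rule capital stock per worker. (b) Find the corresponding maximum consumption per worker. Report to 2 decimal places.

Capital per worker breaks even when investment replaces (n + δ)·k; here n + δ = 0.057.
Setting f'(k) = n+δ gives 0.45·k^(0.45−1) = 0.057, hence k_gold = (0.45/0.057)^(1/0.55) ≈ 42.8078.
y_gold = 42.8078^0.45 ≈ 5.4223; c_gold = y_gold − 0.057·k_gold ≈ 2.9823.

(a) k_gold ≈ 42.81; (b) c_gold ≈ 2.98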